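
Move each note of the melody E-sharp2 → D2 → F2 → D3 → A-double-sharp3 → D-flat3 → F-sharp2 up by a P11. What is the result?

E#2 -> A#3
D2 -> G3
F2 -> Bb3
D3 -> G4
A##3 -> D##5
Db3 -> Gb4
F#2 -> B3

A#3 G3 Bb3 G4 D##5 Gb4 B3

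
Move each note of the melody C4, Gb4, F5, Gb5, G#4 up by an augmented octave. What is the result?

An augmented octave up from C4 gives C#5.
Gb4 up an augmented octave is G5.
F5: an octave up reaches F, and 13 semitones makes it F#6.
Gb5 up an augmented octave is G6.
G#4: an octave up reaches G, and 13 semitones makes it G##5.

C#5 G5 F#6 G6 G##5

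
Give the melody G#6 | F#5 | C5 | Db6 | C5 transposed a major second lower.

A major second down from G#6 gives F#6.
A major second down from F#5 gives E5.
C5 down a major second is Bb4.
Db6: a second down reaches C, and 2 semitones makes it Cb6.
A major second down from C5 gives Bb4.

F#6 E5 Bb4 Cb6 Bb4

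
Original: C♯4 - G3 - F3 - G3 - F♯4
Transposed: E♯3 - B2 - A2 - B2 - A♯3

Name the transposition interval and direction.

From C#4 to E#3 is 6 letter names — a sixth of some quality.
E#3 to C#4 is 8 semitones, which makes it a minor sixth; the second version is lower, so the direction is down.
Checking another pair — F#4 → A#3 — gives the same interval.

down a minor sixth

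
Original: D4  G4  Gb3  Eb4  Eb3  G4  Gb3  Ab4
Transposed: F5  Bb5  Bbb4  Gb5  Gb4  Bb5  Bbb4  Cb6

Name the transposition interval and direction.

Take the first pair: D4 → F5. D to F spans 10 letter names, so the interval is some kind of tenth.
D4 to F5 is 15 semitones, which makes it a minor tenth; the second version is higher, so the direction is up.
Checking another pair — Ab4 → Cb6 — gives the same interval.

up a minor tenth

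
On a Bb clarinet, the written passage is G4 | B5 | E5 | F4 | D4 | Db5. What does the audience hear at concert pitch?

F4 A5 D5 Eb4 C4 Cb5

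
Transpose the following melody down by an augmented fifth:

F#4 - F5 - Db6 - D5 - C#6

F#4 → Bb3
F5 → Bbb4
Db6 → Gbb5
D5 → Gb4
C#6 → F5

Bb3 Bbb4 Gbb5 Gb4 F5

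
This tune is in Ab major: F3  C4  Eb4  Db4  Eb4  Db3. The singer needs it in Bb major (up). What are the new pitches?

From Ab up to Bb is a major second; apply that to each pitch.
F3 to G3
C4 to D4
Eb4 to F4
Db4 to Eb4
Eb4 to F4
Db3 to Eb3

G3 D4 F4 Eb4 F4 Eb3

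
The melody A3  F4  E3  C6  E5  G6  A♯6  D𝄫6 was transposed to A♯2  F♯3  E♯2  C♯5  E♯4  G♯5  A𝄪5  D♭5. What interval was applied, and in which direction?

down a diminished octave

From A3 to A#2 is 8 letter names — an octave of some quality.
A#2 to A3 is 11 semitones, which makes it a diminished octave; the second version is lower, so the direction is down.
Checking another pair — Dbb6 → Db5 — gives the same interval.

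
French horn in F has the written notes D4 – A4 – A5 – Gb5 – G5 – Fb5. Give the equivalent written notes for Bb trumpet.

First find concert pitch: the French horn in F sounds a perfect fifth below written, so D4 A4 A5 Gb5 G5 Fb5 sounds G3 D4 D5 Cb5 C5 Bbb4.
Then write for Bb trumpet: it sounds a major second below written, so the part must be a major second above concert.
G3 → A3
D4 → E4
D5 → E5
Cb5 → Db5
C5 → D5
Bbb4 → Cb5

A3 E4 E5 Db5 D5 Cb5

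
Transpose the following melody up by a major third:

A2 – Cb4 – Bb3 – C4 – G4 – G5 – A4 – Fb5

C#3 Eb4 D4 E4 B4 B5 C#5 Ab5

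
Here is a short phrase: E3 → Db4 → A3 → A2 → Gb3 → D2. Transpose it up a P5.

B3 Ab4 E4 E3 Db4 A2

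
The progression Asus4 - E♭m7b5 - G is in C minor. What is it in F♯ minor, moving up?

D#sus4 Am7b5 C#

C minor up to F♯ minor is an augmented fourth; each chord root moves by that interval while the quality stays the same.
Asus4: root A up an augmented fourth → D#, giving D#sus4.
E♭m7b5: root E♭ up an augmented fourth → A, giving Am7b5.
G: root G up an augmented fourth → C#, giving C#.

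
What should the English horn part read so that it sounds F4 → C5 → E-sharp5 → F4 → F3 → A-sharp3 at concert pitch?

Written C4 sounds as F3 on the English horn, so concert pitches are written a perfect fifth up.
F4 to C5
C5 to G5
E#5 to B#5
F4 to C5
F3 to C4
A#3 to E#4

C5 G5 B#5 C5 C4 E#4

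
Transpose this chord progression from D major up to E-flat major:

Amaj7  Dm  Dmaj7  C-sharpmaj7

D major up to E-flat major is a minor second; each chord root moves by that interval while the quality stays the same.
Amaj7: root A up a minor second → Bb, giving Bbmaj7.
Dm: root D up a minor second → Eb, giving Ebm.
Dmaj7: root D up a minor second → Eb, giving Ebmaj7.
C-sharpmaj7: root C-sharp up a minor second → D, giving Dmaj7.

Bbmaj7 Ebm Ebmaj7 Dmaj7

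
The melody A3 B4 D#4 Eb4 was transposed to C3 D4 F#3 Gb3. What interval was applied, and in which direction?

down a major sixth

From A3 to C3 is 6 letter names — a sixth of some quality.
C3 to A3 is 9 semitones, which makes it a major sixth; the second version is lower, so the direction is down.
Checking another pair — Eb4 → Gb3 — gives the same interval.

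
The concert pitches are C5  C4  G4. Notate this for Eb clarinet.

The Eb clarinet sounds a minor third above written, so the written part must be a minor third below concert — transpose each note down.
C5 to A4
C4 to A3
G4 to E4

A4 A3 E4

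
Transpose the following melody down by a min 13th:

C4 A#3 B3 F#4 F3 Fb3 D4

A minor thirteenth down from C4 gives E2.
A minor thirteenth down from A#3 gives C##2.
A minor thirteenth down from B3 gives D#2.
F#4: a thirteenth down reaches A, and 20 semitones makes it A#2.
F3: a thirteenth down reaches A, and 20 semitones makes it A1.
A minor thirteenth down from Fb3 gives Ab1.
D4 down a minor thirteenth is F#2.

E2 C##2 D#2 A#2 A1 Ab1 F#2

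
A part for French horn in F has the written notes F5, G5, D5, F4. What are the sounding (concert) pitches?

Bb4 C5 G4 Bb3

Written C4 on the French horn in F sounds as F3, a perfect fifth lower; apply that shift to every note.
F5 -> Bb4
G5 -> C5
D5 -> G4
F4 -> Bb3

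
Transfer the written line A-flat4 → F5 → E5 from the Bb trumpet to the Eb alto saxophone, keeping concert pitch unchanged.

First find concert pitch: the Bb trumpet sounds a major second below written, so A-flat4 F5 E5 sounds Gb4 Eb5 D5.
Then write for Eb alto saxophone: it sounds a major sixth below written, so the part must be a major sixth above concert.
Gb4 → Eb5
Eb5 → C6
D5 → B5

Eb5 C6 B5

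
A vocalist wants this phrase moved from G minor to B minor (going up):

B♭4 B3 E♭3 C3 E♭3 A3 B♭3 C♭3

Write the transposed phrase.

D5 D#4 G3 E3 G3 C#4 D4 Eb3

From G up to B is a major third; apply that to each pitch.
Bb4 -> D5
B3 -> D#4
Eb3 -> G3
C3 -> E3
Eb3 -> G3
A3 -> C#4
Bb3 -> D4
Cb3 -> Eb3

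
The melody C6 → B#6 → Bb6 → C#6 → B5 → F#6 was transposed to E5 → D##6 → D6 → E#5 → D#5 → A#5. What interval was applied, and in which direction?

down a minor sixth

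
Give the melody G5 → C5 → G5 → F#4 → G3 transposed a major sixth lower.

G5 -> Bb4
C5 -> Eb4
G5 -> Bb4
F#4 -> A3
G3 -> Bb2

Bb4 Eb4 Bb4 A3 Bb2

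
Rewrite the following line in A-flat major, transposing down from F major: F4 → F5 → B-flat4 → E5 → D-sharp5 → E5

F major to A-flat major down is a major sixth, so every note moves down by that interval.
F4 becomes Ab3
F5 becomes Ab4
Bb4 becomes Db4
E5 becomes G4
D#5 becomes F#4
E5 becomes G4

Ab3 Ab4 Db4 G4 F#4 G4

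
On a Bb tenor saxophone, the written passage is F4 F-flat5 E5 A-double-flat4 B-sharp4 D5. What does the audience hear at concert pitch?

Eb3 Ebb4 D4 Gbb3 A#3 C4

The Bb tenor saxophone sounds a major ninth below written, so transpose each written note down a major ninth.
F4 → Eb3
Fb5 → Ebb4
E5 → D4
Abb4 → Gbb3
B#4 → A#3
D5 → C4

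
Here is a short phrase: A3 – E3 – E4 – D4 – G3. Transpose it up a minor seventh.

G4 D4 D5 C5 F4

A3 gives G4
E3 gives D4
E4 gives D5
D4 gives C5
G3 gives F4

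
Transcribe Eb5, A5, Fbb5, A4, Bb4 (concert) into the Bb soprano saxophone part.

Written C4 sounds as Bb3 on the Bb soprano saxophone, so concert pitches are written a major second up.
Eb5 to F5
A5 to B5
Fbb5 to Gbb5
A4 to B4
Bb4 to C5

F5 B5 Gbb5 B4 C5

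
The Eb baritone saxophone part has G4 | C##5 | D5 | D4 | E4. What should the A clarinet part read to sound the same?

First find concert pitch: the Eb baritone saxophone sounds a major thirteenth below written, so G4 C##5 D5 D4 E4 sounds Bb2 E#3 F3 F2 G2.
Then write for A clarinet: it sounds a minor third below written, so the part must be a minor third above concert.
Bb2 → Db3
E#3 → G#3
F3 → Ab3
F2 → Ab2
G2 → Bb2

Db3 G#3 Ab3 Ab2 Bb2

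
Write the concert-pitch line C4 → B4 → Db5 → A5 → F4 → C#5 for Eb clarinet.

The Eb clarinet sounds a minor third above written, so the written part must be a minor third below concert — transpose each note down.
C4 gives A3
B4 gives G#4
Db5 gives Bb4
A5 gives F#5
F4 gives D4
C#5 gives A#4

A3 G#4 Bb4 F#5 D4 A#4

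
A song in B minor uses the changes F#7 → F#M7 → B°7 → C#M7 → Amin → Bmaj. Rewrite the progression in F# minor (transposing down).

C#7 C#M7 F#°7 G#M7 Emin F#maj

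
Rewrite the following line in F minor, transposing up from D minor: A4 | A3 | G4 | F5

C5 C4 Bb4 Ab5

D minor to F minor up is a minor third, so every note moves up by that interval.
A4 to C5
A3 to C4
G4 to Bb4
F5 to Ab5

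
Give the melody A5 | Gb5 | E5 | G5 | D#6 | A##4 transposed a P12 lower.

A5 gives D4
Gb5 gives Cb4
E5 gives A3
G5 gives C4
D#6 gives G#4
A##4 gives D##3

D4 Cb4 A3 C4 G#4 D##3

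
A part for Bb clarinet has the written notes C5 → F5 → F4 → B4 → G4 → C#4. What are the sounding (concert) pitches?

Bb4 Eb5 Eb4 A4 F4 B3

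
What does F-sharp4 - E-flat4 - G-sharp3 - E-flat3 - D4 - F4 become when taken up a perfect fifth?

F#4: a fifth up reaches C, and 7 semitones makes it C#5.
Eb4 up a perfect fifth is Bb4.
G#3: a fifth up reaches D, and 7 semitones makes it D#4.
Eb3: a fifth up reaches B, and 7 semitones makes it Bb3.
D4 up a perfect fifth is A4.
F4 up a perfect fifth is C5.

C#5 Bb4 D#4 Bb3 A4 C5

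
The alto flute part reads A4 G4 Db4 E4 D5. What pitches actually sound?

The alto flute sounds a perfect fourth below written, so transpose each written note down a perfect fourth.
A4 becomes E4
G4 becomes D4
Db4 becomes Ab3
E4 becomes B3
D5 becomes A4

E4 D4 Ab3 B3 A4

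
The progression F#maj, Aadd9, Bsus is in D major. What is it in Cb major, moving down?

Ebmaj Gbadd9 Absus

D major down to Cb major is an augmented second; each chord root moves by that interval while the quality stays the same.
F#maj: root F# down an augmented second → Eb, giving Ebmaj.
Aadd9: root A down an augmented second → Gb, giving Gbadd9.
Bsus: root B down an augmented second → Ab, giving Absus.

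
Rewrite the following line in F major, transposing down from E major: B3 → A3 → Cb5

E major to F major down is a major seventh, so every note moves down by that interval.
B3 -> C3
A3 -> Bb2
Cb5 -> Dbb4

C3 Bb2 Dbb4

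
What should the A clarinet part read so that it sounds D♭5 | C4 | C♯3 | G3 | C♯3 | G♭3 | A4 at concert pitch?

The A clarinet sounds a minor third below written, so the written part must be a minor third above concert — transpose each note up.
Db5 → Fb5
C4 → Eb4
C#3 → E3
G3 → Bb3
C#3 → E3
Gb3 → Bbb3
A4 → C5

Fb5 Eb4 E3 Bb3 E3 Bbb3 C5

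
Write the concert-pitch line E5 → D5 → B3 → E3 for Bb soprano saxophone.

F#5 E5 C#4 F#3

Written C4 sounds as Bb3 on the Bb soprano saxophone, so concert pitches are written a major second up.
E5 -> F#5
D5 -> E5
B3 -> C#4
E3 -> F#3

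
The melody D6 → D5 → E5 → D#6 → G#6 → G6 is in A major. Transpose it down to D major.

From A down to D is a perfect fifth; apply that to each pitch.
D6 gives G5
D5 gives G4
E5 gives A4
D#6 gives G#5
G#6 gives C#6
G6 gives C6

G5 G4 A4 G#5 C#6 C6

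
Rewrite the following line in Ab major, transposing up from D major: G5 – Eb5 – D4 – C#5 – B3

From D up to Ab is a diminished fifth; apply that to each pitch.
G5 to Db6
Eb5 to Bbb5
D4 to Ab4
C#5 to G5
B3 to F4

Db6 Bbb5 Ab4 G5 F4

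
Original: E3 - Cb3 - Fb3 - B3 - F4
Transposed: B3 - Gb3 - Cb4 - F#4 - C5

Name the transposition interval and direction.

Take the first pair: E3 → B3. E to B spans 5 letter names, so the interval is some kind of fifth.
E3 to B3 is 7 semitones, which makes it a perfect fifth; the second version is higher, so the direction is up.
Checking another pair — F4 → C5 — gives the same interval.

up a perfect fifth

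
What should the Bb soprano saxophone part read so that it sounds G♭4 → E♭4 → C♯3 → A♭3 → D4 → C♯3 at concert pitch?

Written C4 sounds as Bb3 on the Bb soprano saxophone, so concert pitches are written a major second up.
Gb4 -> Ab4
Eb4 -> F4
C#3 -> D#3
Ab3 -> Bb3
D4 -> E4
C#3 -> D#3

Ab4 F4 D#3 Bb3 E4 D#3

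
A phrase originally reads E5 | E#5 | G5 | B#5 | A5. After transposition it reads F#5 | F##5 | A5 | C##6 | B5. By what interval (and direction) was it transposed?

From E5 to F#5 is 2 letter names — a second of some quality.
E5 to F#5 is 2 semitones, which makes it a major second; the second version is higher, so the direction is up.
Checking another pair — A5 → B5 — gives the same interval.

up a major second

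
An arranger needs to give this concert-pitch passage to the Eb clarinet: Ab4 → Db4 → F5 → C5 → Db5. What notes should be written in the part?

The Eb clarinet sounds a minor third above written, so the written part must be a minor third below concert — transpose each note down.
Ab4 -> F4
Db4 -> Bb3
F5 -> D5
C5 -> A4
Db5 -> Bb4

F4 Bb3 D5 A4 Bb4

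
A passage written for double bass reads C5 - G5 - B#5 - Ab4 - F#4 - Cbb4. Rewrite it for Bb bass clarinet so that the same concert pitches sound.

D5 A5 C##6 Bb4 G#4 Dbb4

First find concert pitch: the double bass sounds a perfect octave below written, so C5 G5 B#5 Ab4 F#4 Cbb4 sounds C4 G4 B#4 Ab3 F#3 Cbb3.
Then write for Bb bass clarinet: it sounds a major ninth below written, so the part must be a major ninth above concert.
C4 → D5
G4 → A5
B#4 → C##6
Ab3 → Bb4
F#3 → G#4
Cbb3 → Dbb4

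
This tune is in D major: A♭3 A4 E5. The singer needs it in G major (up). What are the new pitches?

From D up to G is a perfect fourth; apply that to each pitch.
Ab3 -> Db4
A4 -> D5
E5 -> A5

Db4 D5 A5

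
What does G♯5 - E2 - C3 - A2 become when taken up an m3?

G#5 becomes B5
E2 becomes G2
C3 becomes Eb3
A2 becomes C3

B5 G2 Eb3 C3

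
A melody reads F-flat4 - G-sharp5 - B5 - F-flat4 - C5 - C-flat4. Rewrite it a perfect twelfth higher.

Cb6 D#7 F#7 Cb6 G6 Gb5

Fb4 → Cb6
G#5 → D#7
B5 → F#7
Fb4 → Cb6
C5 → G6
Cb4 → Gb5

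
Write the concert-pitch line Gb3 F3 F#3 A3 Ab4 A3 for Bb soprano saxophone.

Written C4 sounds as Bb3 on the Bb soprano saxophone, so concert pitches are written a major second up.
Gb3 -> Ab3
F3 -> G3
F#3 -> G#3
A3 -> B3
Ab4 -> Bb4
A3 -> B3

Ab3 G3 G#3 B3 Bb4 B3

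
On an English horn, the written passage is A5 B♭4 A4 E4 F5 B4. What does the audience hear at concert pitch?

Written C4 on the English horn sounds as F3, a perfect fifth lower; apply that shift to every note.
A5 gives D5
Bb4 gives Eb4
A4 gives D4
E4 gives A3
F5 gives Bb4
B4 gives E4

D5 Eb4 D4 A3 Bb4 E4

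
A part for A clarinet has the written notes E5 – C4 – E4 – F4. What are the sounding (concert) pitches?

C#5 A3 C#4 D4

Written C4 on the A clarinet sounds as A3, a minor third lower; apply that shift to every note.
E5 to C#5
C4 to A3
E4 to C#4
F4 to D4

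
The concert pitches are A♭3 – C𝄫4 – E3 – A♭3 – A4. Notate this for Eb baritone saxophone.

F5 Abb5 C#5 F5 F#6

Written C4 sounds as Eb2 on the Eb baritone saxophone, so concert pitches are written a major thirteenth up.
Ab3 gives F5
Cbb4 gives Abb5
E3 gives C#5
Ab3 gives F5
A4 gives F#6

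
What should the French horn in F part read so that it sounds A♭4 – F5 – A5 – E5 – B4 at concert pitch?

Eb5 C6 E6 B5 F#5

Written C4 sounds as F3 on the French horn in F, so concert pitches are written a perfect fifth up.
Ab4 to Eb5
F5 to C6
A5 to E6
E5 to B5
B4 to F#5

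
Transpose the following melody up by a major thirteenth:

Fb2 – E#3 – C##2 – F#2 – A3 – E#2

Db4 C##5 A##3 D#4 F#5 C##4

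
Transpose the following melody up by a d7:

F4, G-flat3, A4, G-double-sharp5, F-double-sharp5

Ebb5 Fbb4 Gb5 F#6 E6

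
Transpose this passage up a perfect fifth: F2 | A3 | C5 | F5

C3 E4 G5 C6

F2: a fifth up reaches C, and 7 semitones makes it C3.
A3 up a perfect fifth is E4.
A perfect fifth up from C5 gives G5.
F5: a fifth up reaches C, and 7 semitones makes it C6.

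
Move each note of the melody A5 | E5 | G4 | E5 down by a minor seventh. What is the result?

B4 F#4 A3 F#4

A5 becomes B4
E5 becomes F#4
G4 becomes A3
E5 becomes F#4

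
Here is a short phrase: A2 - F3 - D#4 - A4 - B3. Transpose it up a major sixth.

A2 -> F#3
F3 -> D4
D#4 -> B#4
A4 -> F#5
B3 -> G#4

F#3 D4 B#4 F#5 G#4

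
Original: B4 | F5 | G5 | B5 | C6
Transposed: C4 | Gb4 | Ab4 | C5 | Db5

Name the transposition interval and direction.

Take the first pair: B4 → C4. B to C spans 7 letter names, so the interval is some kind of seventh.
C4 to B4 is 11 semitones, which makes it a major seventh; the second version is lower, so the direction is down.
Checking another pair — C6 → Db5 — gives the same interval.

down a major seventh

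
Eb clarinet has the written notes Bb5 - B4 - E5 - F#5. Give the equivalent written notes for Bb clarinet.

Eb6 E5 A5 B5

First find concert pitch: the Eb clarinet sounds a minor third above written, so Bb5 B4 E5 F#5 sounds Db6 D5 G5 A5.
Then write for Bb clarinet: it sounds a major second below written, so the part must be a major second above concert.
Db6 → Eb6
D5 → E5
G5 → A5
A5 → B5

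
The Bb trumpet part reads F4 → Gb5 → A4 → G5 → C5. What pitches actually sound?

Written C4 on the Bb trumpet sounds as Bb3, a major second lower; apply that shift to every note.
F4 becomes Eb4
Gb5 becomes Fb5
A4 becomes G4
G5 becomes F5
C5 becomes Bb4

Eb4 Fb5 G4 F5 Bb4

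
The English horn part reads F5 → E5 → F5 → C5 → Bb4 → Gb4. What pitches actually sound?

Bb4 A4 Bb4 F4 Eb4 Cb4

The English horn sounds a perfect fifth below written, so transpose each written note down a perfect fifth.
F5 to Bb4
E5 to A4
F5 to Bb4
C5 to F4
Bb4 to Eb4
Gb4 to Cb4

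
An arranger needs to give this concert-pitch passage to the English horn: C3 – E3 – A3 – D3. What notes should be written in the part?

G3 B3 E4 A3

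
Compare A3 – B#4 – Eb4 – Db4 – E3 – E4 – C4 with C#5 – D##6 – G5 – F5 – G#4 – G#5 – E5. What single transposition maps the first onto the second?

up a major tenth

From A3 to C#5 is 10 letter names — a tenth of some quality.
A3 to C#5 is 16 semitones, which makes it a major tenth; the second version is higher, so the direction is up.
Checking another pair — C4 → E5 — gives the same interval.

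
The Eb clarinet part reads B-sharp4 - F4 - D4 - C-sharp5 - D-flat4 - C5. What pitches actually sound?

Written C4 on the Eb clarinet sounds as Eb4, a minor third higher; apply that shift to every note.
B#4 gives D#5
F4 gives Ab4
D4 gives F4
C#5 gives E5
Db4 gives Fb4
C5 gives Eb5

D#5 Ab4 F4 E5 Fb4 Eb5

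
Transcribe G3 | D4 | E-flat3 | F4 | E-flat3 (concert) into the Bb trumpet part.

Written C4 sounds as Bb3 on the Bb trumpet, so concert pitches are written a major second up.
G3 -> A3
D4 -> E4
Eb3 -> F3
F4 -> G4
Eb3 -> F3

A3 E4 F3 G4 F3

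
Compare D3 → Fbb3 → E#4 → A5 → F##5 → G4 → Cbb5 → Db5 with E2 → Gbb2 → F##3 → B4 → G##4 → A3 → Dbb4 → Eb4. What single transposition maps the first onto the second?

Take the first pair: D3 → E2. D to E spans 7 letter names, so the interval is some kind of seventh.
E2 to D3 is 10 semitones, which makes it a minor seventh; the second version is lower, so the direction is down.
Checking another pair — Db5 → Eb4 — gives the same interval.

down a minor seventh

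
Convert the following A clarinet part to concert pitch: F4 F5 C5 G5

D4 D5 A4 E5

Written C4 on the A clarinet sounds as A3, a minor third lower; apply that shift to every note.
F4 becomes D4
F5 becomes D5
C5 becomes A4
G5 becomes E5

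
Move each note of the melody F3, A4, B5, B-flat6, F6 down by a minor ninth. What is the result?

E2 G#3 A#4 A5 E5

A minor ninth down from F3 gives E2.
A minor ninth down from A4 gives G#3.
B5: a ninth down reaches A, and 13 semitones makes it A#4.
Bb6 down a minor ninth is A5.
A minor ninth down from F6 gives E5.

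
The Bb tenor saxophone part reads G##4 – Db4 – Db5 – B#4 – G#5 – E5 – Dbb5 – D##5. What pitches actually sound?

F##3 Cb3 Cb4 A#3 F#4 D4 Cbb4 C##4

Written C4 on the Bb tenor saxophone sounds as Bb2, a major ninth lower; apply that shift to every note.
G##4 to F##3
Db4 to Cb3
Db5 to Cb4
B#4 to A#3
G#5 to F#4
E5 to D4
Dbb5 to Cbb4
D##5 to C##4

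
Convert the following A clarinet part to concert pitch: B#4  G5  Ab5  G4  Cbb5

G##4 E5 F5 E4 Abb4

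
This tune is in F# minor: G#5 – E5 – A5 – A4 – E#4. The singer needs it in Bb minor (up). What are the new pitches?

C6 Ab5 Db6 Db5 A4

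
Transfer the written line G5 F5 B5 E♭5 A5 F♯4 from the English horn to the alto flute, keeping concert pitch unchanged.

F5 Eb5 A5 Db5 G5 E4

First find concert pitch: the English horn sounds a perfect fifth below written, so G5 F5 B5 E♭5 A5 F♯4 sounds C5 Bb4 E5 Ab4 D5 B3.
Then write for alto flute: it sounds a perfect fourth below written, so the part must be a perfect fourth above concert.
C5 → F5
Bb4 → Eb5
E5 → A5
Ab4 → Db5
D5 → G5
B3 → E4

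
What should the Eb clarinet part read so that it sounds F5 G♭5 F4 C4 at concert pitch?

D5 Eb5 D4 A3

The Eb clarinet sounds a minor third above written, so the written part must be a minor third below concert — transpose each note down.
F5 becomes D5
Gb5 becomes Eb5
F4 becomes D4
C4 becomes A3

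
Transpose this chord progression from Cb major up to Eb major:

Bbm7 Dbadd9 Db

Cb major up to Eb major is a major third; each chord root moves by that interval while the quality stays the same.
Bbm7: root Bb up a major third → D, giving Dm7.
Dbadd9: root Db up a major third → F, giving Fadd9.
Db: root Db up a major third → F, giving F.

Dm7 Fadd9 F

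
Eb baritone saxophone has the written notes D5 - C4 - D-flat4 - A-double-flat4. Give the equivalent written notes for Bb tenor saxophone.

G4 F3 Gb3 Dbb4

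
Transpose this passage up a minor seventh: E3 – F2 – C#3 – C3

E3 up a minor seventh is D4.
F2: a seventh up reaches E, and 10 semitones makes it Eb3.
A minor seventh up from C#3 gives B3.
A minor seventh up from C3 gives Bb3.

D4 Eb3 B3 Bb3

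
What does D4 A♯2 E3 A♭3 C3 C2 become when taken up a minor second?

D4 -> Eb4
A#2 -> B2
E3 -> F3
Ab3 -> Bbb3
C3 -> Db3
C2 -> Db2

Eb4 B2 F3 Bbb3 Db3 Db2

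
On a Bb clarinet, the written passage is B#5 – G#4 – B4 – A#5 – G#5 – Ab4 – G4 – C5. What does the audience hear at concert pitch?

A#5 F#4 A4 G#5 F#5 Gb4 F4 Bb4

Written C4 on the Bb clarinet sounds as Bb3, a major second lower; apply that shift to every note.
B#5 → A#5
G#4 → F#4
B4 → A4
A#5 → G#5
G#5 → F#5
Ab4 → Gb4
G4 → F4
C5 → Bb4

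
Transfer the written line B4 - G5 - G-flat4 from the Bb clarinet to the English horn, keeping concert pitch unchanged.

First find concert pitch: the Bb clarinet sounds a major second below written, so B4 G5 G-flat4 sounds A4 F5 Fb4.
Then write for English horn: it sounds a perfect fifth below written, so the part must be a perfect fifth above concert.
A4 → E5
F5 → C6
Fb4 → Cb5

E5 C6 Cb5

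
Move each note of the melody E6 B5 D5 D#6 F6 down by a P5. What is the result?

A5 E5 G4 G#5 Bb5

E6 becomes A5
B5 becomes E5
D5 becomes G4
D#6 becomes G#5
F6 becomes Bb5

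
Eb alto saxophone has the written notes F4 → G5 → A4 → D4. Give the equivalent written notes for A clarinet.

First find concert pitch: the Eb alto saxophone sounds a major sixth below written, so F4 G5 A4 D4 sounds Ab3 Bb4 C4 F3.
Then write for A clarinet: it sounds a minor third below written, so the part must be a minor third above concert.
Ab3 → Cb4
Bb4 → Db5
C4 → Eb4
F3 → Ab3

Cb4 Db5 Eb4 Ab3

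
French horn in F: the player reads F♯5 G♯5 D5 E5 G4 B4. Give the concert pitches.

B4 C#5 G4 A4 C4 E4

Written C4 on the French horn in F sounds as F3, a perfect fifth lower; apply that shift to every note.
F#5 to B4
G#5 to C#5
D5 to G4
E5 to A4
G4 to C4
B4 to E4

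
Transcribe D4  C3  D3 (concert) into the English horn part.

A4 G3 A3

The English horn sounds a perfect fifth below written, so the written part must be a perfect fifth above concert — transpose each note up.
D4 → A4
C3 → G3
D3 → A3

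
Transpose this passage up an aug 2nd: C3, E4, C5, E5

D#3 F##4 D#5 F##5

C3 up an augmented second is D#3.
E4: a second up reaches F, and 3 semitones makes it F##4.
C5: a second up reaches D, and 3 semitones makes it D#5.
E5: a second up reaches F, and 3 semitones makes it F##5.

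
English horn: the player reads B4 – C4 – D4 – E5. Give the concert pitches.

Written C4 on the English horn sounds as F3, a perfect fifth lower; apply that shift to every note.
B4 gives E4
C4 gives F3
D4 gives G3
E5 gives A4

E4 F3 G3 A4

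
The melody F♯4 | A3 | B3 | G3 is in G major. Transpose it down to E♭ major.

D4 F3 G3 Eb3

From G down to E♭ is a major third; apply that to each pitch.
F#4 to D4
A3 to F3
B3 to G3
G3 to Eb3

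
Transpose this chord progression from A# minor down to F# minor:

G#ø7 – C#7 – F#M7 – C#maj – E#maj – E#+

Eø7 A7 DM7 Amaj C#maj C#+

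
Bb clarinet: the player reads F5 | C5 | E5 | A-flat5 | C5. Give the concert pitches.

Eb5 Bb4 D5 Gb5 Bb4

The Bb clarinet sounds a major second below written, so transpose each written note down a major second.
F5 becomes Eb5
C5 becomes Bb4
E5 becomes D5
Ab5 becomes Gb5
C5 becomes Bb4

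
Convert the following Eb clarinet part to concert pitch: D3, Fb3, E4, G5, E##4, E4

The Eb clarinet sounds a minor third above written, so transpose each written note up a minor third.
D3 → F3
Fb3 → Abb3
E4 → G4
G5 → Bb5
E##4 → G##4
E4 → G4

F3 Abb3 G4 Bb5 G##4 G4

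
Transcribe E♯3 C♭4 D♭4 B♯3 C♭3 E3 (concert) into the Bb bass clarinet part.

F##4 Db5 Eb5 C##5 Db4 F#4

The Bb bass clarinet sounds a major ninth below written, so the written part must be a major ninth above concert — transpose each note up.
E#3 to F##4
Cb4 to Db5
Db4 to Eb5
B#3 to C##5
Cb3 to Db4
E3 to F#4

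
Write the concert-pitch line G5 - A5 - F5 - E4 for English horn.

D6 E6 C6 B4

Written C4 sounds as F3 on the English horn, so concert pitches are written a perfect fifth up.
G5 -> D6
A5 -> E6
F5 -> C6
E4 -> B4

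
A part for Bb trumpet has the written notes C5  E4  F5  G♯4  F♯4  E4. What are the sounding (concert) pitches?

The Bb trumpet sounds a major second below written, so transpose each written note down a major second.
C5 → Bb4
E4 → D4
F5 → Eb5
G#4 → F#4
F#4 → E4
E4 → D4

Bb4 D4 Eb5 F#4 E4 D4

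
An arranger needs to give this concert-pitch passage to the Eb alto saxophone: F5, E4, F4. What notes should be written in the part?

Written C4 sounds as Eb3 on the Eb alto saxophone, so concert pitches are written a major sixth up.
F5 gives D6
E4 gives C#5
F4 gives D5

D6 C#5 D5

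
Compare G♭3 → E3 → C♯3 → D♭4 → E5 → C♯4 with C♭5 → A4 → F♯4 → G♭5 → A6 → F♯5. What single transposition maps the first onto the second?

up a perfect eleventh

Take the first pair: Gb3 → Cb5. G to C spans 11 letter names, so the interval is some kind of eleventh.
Gb3 to Cb5 is 17 semitones, which makes it a perfect eleventh; the second version is higher, so the direction is up.
Checking another pair — C#4 → F#5 — gives the same interval.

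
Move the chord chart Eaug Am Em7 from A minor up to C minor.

Gaug Cm Gm7

A minor up to C minor is a minor third; each chord root moves by that interval while the quality stays the same.
Eaug: root E up a minor third → G, giving Gaug.
Am: root A up a minor third → C, giving Cm.
Em7: root E up a minor third → G, giving Gm7.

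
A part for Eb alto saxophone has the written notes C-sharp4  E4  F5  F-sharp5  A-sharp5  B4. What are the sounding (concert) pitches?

Written C4 on the Eb alto saxophone sounds as Eb3, a major sixth lower; apply that shift to every note.
C#4 gives E3
E4 gives G3
F5 gives Ab4
F#5 gives A4
A#5 gives C#5
B4 gives D4

E3 G3 Ab4 A4 C#5 D4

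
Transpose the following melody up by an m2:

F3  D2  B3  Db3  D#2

Gb3 Eb2 C4 Ebb3 E2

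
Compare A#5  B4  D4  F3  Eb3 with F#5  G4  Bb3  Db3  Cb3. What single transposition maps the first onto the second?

down a major third

From A#5 to F#5 is 3 letter names — a third of some quality.
F#5 to A#5 is 4 semitones, which makes it a major third; the second version is lower, so the direction is down.
Checking another pair — Eb3 → Cb3 — gives the same interval.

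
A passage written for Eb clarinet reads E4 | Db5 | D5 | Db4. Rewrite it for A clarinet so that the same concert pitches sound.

Bb4 Abb5 Ab5 Abb4

First find concert pitch: the Eb clarinet sounds a minor third above written, so E4 Db5 D5 Db4 sounds G4 Fb5 F5 Fb4.
Then write for A clarinet: it sounds a minor third below written, so the part must be a minor third above concert.
G4 → Bb4
Fb5 → Abb5
F5 → Ab5
Fb4 → Abb4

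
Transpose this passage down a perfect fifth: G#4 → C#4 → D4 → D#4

C#4 F#3 G3 G#3

A perfect fifth down from G#4 gives C#4.
C#4: a fifth down reaches F, and 7 semitones makes it F#3.
A perfect fifth down from D4 gives G3.
D#4 down a perfect fifth is G#3.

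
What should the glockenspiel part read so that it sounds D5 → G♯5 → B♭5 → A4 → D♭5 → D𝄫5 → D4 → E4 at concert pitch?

The glockenspiel sounds a perfect fifteenth above written, so the written part must be a perfect fifteenth below concert — transpose each note down.
D5 -> D3
G#5 -> G#3
Bb5 -> Bb3
A4 -> A2
Db5 -> Db3
Dbb5 -> Dbb3
D4 -> D2
E4 -> E2

D3 G#3 Bb3 A2 Db3 Dbb3 D2 E2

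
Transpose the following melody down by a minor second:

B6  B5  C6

B6: a second down reaches A, and 1 semitone makes it A#6.
B5: a second down reaches A, and 1 semitone makes it A#5.
C6: a second down reaches B, and 1 semitone makes it B5.

A#6 A#5 B5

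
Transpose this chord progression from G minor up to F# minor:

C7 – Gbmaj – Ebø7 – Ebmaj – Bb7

G minor up to F# minor is a major seventh; each chord root moves by that interval while the quality stays the same.
C7: root C up a major seventh → B, giving B7.
Gbmaj: root Gb up a major seventh → F, giving Fmaj.
Ebø7: root Eb up a major seventh → D, giving Dø7.
Ebmaj: root Eb up a major seventh → D, giving Dmaj.
Bb7: root Bb up a major seventh → A, giving A7.

B7 Fmaj Dø7 Dmaj A7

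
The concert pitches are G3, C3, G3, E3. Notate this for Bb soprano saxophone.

A3 D3 A3 F#3

Written C4 sounds as Bb3 on the Bb soprano saxophone, so concert pitches are written a major second up.
G3 gives A3
C3 gives D3
G3 gives A3
E3 gives F#3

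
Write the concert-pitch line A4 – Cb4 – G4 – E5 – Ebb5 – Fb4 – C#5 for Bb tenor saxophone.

Written C4 sounds as Bb2 on the Bb tenor saxophone, so concert pitches are written a major ninth up.
A4 → B5
Cb4 → Db5
G4 → A5
E5 → F#6
Ebb5 → Fb6
Fb4 → Gb5
C#5 → D#6

B5 Db5 A5 F#6 Fb6 Gb5 D#6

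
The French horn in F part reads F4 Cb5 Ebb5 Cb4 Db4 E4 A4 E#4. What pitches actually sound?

Written C4 on the French horn in F sounds as F3, a perfect fifth lower; apply that shift to every note.
F4 -> Bb3
Cb5 -> Fb4
Ebb5 -> Abb4
Cb4 -> Fb3
Db4 -> Gb3
E4 -> A3
A4 -> D4
E#4 -> A#3

Bb3 Fb4 Abb4 Fb3 Gb3 A3 D4 A#3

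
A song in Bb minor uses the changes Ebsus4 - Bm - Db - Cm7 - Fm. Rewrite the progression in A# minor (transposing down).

Bb minor down to A# minor is a diminished second; each chord root moves by that interval while the quality stays the same.
Ebsus4: root Eb down a diminished second → D#, giving D#sus4.
Bm: root B down a diminished second → A##, giving A##m.
Db: root Db down a diminished second → C#, giving C#.
Cm7: root C down a diminished second → B#, giving B#m7.
Fm: root F down a diminished second → E#, giving E#m.

D#sus4 A##m C# B#m7 E#m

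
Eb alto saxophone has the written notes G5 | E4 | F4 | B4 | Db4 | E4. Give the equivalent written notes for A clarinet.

First find concert pitch: the Eb alto saxophone sounds a major sixth below written, so G5 E4 F4 B4 Db4 E4 sounds Bb4 G3 Ab3 D4 Fb3 G3.
Then write for A clarinet: it sounds a minor third below written, so the part must be a minor third above concert.
Bb4 → Db5
G3 → Bb3
Ab3 → Cb4
D4 → F4
Fb3 → Abb3
G3 → Bb3

Db5 Bb3 Cb4 F4 Abb3 Bb3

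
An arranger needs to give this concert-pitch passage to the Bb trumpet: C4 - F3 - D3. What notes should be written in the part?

D4 G3 E3

The Bb trumpet sounds a major second below written, so the written part must be a major second above concert — transpose each note up.
C4 -> D4
F3 -> G3
D3 -> E3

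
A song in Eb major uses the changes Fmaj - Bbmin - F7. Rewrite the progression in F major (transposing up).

Eb major up to F major is a major second; each chord root moves by that interval while the quality stays the same.
Fmaj: root F up a major second → G, giving Gmaj.
Bbmin: root Bb up a major second → C, giving Cmin.
F7: root F up a major second → G, giving G7.

Gmaj Cmin G7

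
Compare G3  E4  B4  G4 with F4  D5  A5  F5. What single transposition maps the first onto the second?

From G3 to F4 is 7 letter names — a seventh of some quality.
G3 to F4 is 10 semitones, which makes it a minor seventh; the second version is higher, so the direction is up.
Checking another pair — G4 → F5 — gives the same interval.

up a minor seventh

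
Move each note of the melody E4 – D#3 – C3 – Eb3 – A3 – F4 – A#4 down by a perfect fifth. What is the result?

E4 to A3
D#3 to G#2
C3 to F2
Eb3 to Ab2
A3 to D3
F4 to Bb3
A#4 to D#4

A3 G#2 F2 Ab2 D3 Bb3 D#4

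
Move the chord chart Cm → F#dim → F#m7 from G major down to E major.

Am D#dim D#m7

G major down to E major is a minor third; each chord root moves by that interval while the quality stays the same.
Cm: root C down a minor third → A, giving Am.
F#dim: root F# down a minor third → D#, giving D#dim.
F#m7: root F# down a minor third → D#, giving D#m7.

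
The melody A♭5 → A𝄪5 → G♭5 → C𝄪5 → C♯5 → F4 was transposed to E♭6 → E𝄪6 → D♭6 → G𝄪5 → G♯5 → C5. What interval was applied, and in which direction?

Take the first pair: Ab5 → Eb6. A to E spans 5 letter names, so the interval is some kind of fifth.
Ab5 to Eb6 is 7 semitones, which makes it a perfect fifth; the second version is higher, so the direction is up.
Checking another pair — F4 → C5 — gives the same interval.

up a perfect fifth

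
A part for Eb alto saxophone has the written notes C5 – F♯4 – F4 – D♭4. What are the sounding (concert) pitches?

The Eb alto saxophone sounds a major sixth below written, so transpose each written note down a major sixth.
C5 → Eb4
F#4 → A3
F4 → Ab3
Db4 → Fb3

Eb4 A3 Ab3 Fb3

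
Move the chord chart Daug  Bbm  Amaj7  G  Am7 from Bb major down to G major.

Baug Gm F#maj7 E F#m7

Bb major down to G major is a minor third; each chord root moves by that interval while the quality stays the same.
Daug: root D down a minor third → B, giving Baug.
Bbm: root Bb down a minor third → G, giving Gm.
Amaj7: root A down a minor third → F#, giving F#maj7.
G: root G down a minor third → E, giving E.
Am7: root A down a minor third → F#, giving F#m7.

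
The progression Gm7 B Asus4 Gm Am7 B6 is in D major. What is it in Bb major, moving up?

Ebm7 G Fsus4 Ebm Fm7 G6

D major up to Bb major is a minor sixth; each chord root moves by that interval while the quality stays the same.
Gm7: root G up a minor sixth → Eb, giving Ebm7.
B: root B up a minor sixth → G, giving G.
Asus4: root A up a minor sixth → F, giving Fsus4.
Gm: root G up a minor sixth → Eb, giving Ebm.
Am7: root A up a minor sixth → F, giving Fm7.
B6: root B up a minor sixth → G, giving G6.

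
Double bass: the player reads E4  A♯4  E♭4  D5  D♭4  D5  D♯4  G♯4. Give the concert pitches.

E3 A#3 Eb3 D4 Db3 D4 D#3 G#3

Written C4 on the double bass sounds as C3, a perfect octave lower; apply that shift to every note.
E4 to E3
A#4 to A#3
Eb4 to Eb3
D5 to D4
Db4 to Db3
D5 to D4
D#4 to D#3
G#4 to G#3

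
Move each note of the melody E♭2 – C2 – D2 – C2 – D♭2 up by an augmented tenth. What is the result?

G#3 E#3 F##3 E#3 F#3

Eb2 becomes G#3
C2 becomes E#3
D2 becomes F##3
C2 becomes E#3
Db2 becomes F#3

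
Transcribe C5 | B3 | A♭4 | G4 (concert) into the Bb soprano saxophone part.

Written C4 sounds as Bb3 on the Bb soprano saxophone, so concert pitches are written a major second up.
C5 gives D5
B3 gives C#4
Ab4 gives Bb4
G4 gives A4

D5 C#4 Bb4 A4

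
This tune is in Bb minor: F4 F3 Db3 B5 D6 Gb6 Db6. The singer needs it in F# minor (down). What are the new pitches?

From Bb down to F# is a diminished fourth; apply that to each pitch.
F4 becomes C#4
F3 becomes C#3
Db3 becomes A2
B5 becomes F##5
D6 becomes A#5
Gb6 becomes D6
Db6 becomes A5

C#4 C#3 A2 F##5 A#5 D6 A5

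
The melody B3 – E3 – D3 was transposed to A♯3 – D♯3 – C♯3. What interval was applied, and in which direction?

Take the first pair: B3 → A#3. B to A spans 2 letter names, so the interval is some kind of second.
A#3 to B3 is 1 semitone, which makes it a minor second; the second version is lower, so the direction is down.
Checking another pair — D3 → C#3 — gives the same interval.

down a minor second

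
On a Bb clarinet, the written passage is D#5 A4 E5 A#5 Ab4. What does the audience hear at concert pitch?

The Bb clarinet sounds a major second below written, so transpose each written note down a major second.
D#5 to C#5
A4 to G4
E5 to D5
A#5 to G#5
Ab4 to Gb4

C#5 G4 D5 G#5 Gb4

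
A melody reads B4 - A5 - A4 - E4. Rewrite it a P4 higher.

E5 D6 D5 A4

B4 becomes E5
A5 becomes D6
A4 becomes D5
E4 becomes A4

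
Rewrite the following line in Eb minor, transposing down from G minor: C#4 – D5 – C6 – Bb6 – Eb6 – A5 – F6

G minor to Eb minor down is a major third, so every note moves down by that interval.
C#4 to A3
D5 to Bb4
C6 to Ab5
Bb6 to Gb6
Eb6 to Cb6
A5 to F5
F6 to Db6

A3 Bb4 Ab5 Gb6 Cb6 F5 Db6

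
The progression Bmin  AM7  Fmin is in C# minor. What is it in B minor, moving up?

C# minor up to B minor is a minor seventh; each chord root moves by that interval while the quality stays the same.
Bmin: root B up a minor seventh → A, giving Amin.
AM7: root A up a minor seventh → G, giving GM7.
Fmin: root F up a minor seventh → Eb, giving Ebmin.

Amin GM7 Ebmin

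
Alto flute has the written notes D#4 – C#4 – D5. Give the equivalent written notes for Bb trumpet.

First find concert pitch: the alto flute sounds a perfect fourth below written, so D#4 C#4 D5 sounds A#3 G#3 A4.
Then write for Bb trumpet: it sounds a major second below written, so the part must be a major second above concert.
A#3 → B#3
G#3 → A#3
A4 → B4

B#3 A#3 B4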